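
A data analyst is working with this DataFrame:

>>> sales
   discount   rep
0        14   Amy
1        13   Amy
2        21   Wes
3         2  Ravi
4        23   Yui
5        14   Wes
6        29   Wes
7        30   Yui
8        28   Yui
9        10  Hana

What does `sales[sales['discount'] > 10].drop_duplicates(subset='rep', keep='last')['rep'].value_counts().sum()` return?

filter rows where discount > 10:
   discount  rep
0        14  Amy
1        13  Amy
2        21  Wes
4        23  Yui
5        14  Wes
6        29  Wes
7        30  Yui
8        28  Yui
drop duplicate rep (keep=last):
   discount  rep
1        13  Amy
6        29  Wes
8        28  Yui
value_counts of rep:
rep
Amy    1
Wes    1
Yui    1
Name: count, dtype: int64
Taking the sum of the resulting series gives 3.

3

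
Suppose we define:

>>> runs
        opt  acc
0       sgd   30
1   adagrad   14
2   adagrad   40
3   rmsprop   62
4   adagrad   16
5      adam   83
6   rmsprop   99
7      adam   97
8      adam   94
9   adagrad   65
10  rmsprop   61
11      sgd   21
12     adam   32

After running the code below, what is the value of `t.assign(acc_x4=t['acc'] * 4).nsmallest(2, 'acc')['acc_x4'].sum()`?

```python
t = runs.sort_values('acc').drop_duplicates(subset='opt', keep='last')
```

380

sort by acc:
        opt  acc
1   adagrad   14
4   adagrad   16
11      sgd   21
0       sgd   30
12     adam   32
2   adagrad   40
10  rmsprop   61
3   rmsprop   62
9   adagrad   65
5      adam   83
8      adam   94
7      adam   97
6   rmsprop   99
drop duplicate opt (keep=last):
       opt  acc
0      sgd   30
9  adagrad   65
7     adam   97
6  rmsprop   99
add column acc_x4 = t['acc'] * 4:
       opt  acc  acc_x4
0      sgd   30     120
9  adagrad   65     260
7     adam   97     388
6  rmsprop   99     396
take 2 rows with smallest acc:
       opt  acc  acc_x4
0      sgd   30     120
9  adagrad   65     260
Taking the sum of column 'acc_x4' gives 380.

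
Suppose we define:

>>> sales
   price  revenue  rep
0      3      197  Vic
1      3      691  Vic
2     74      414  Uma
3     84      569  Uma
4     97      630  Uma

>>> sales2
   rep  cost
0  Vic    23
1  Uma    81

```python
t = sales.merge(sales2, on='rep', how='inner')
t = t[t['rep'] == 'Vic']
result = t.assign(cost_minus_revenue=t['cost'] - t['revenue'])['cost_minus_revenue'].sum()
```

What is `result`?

-842

merge on 'rep' (how='inner') → 5 rows:
   price  revenue  rep  cost
0      3      197  Vic    23
1      3      691  Vic    23
2     74      414  Uma    81
3     84      569  Uma    81
4     97      630  Uma    81
filter rows where rep == 'Vic':
   price  revenue  rep  cost
0      3      197  Vic    23
1      3      691  Vic    23
add column cost_minus_revenue = t['cost'] - t['revenue']:
   price  revenue  rep  cost  cost_minus_revenue
0      3      197  Vic    23                -174
1      3      691  Vic    23                -668
Reading off the sum of column 'cost_minus_revenue', we get -842.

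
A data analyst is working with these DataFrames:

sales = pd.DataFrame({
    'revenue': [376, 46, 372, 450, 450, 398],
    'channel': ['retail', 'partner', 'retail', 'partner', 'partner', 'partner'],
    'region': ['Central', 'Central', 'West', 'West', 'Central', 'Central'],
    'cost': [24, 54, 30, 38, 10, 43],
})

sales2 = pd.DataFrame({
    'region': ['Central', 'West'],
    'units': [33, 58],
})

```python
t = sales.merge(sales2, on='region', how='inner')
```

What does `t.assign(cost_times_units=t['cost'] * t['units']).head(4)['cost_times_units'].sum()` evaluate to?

merge on 'region' (how='inner') → 6 rows:
   revenue  channel   region  cost  units
0      376   retail  Central    24     33
1       46  partner  Central    54     33
2      372   retail     West    30     58
3      450  partner     West    38     58
4      450  partner  Central    10     33
5      398  partner  Central    43     33
add column cost_times_units = t['cost'] * t['units']:
   revenue  channel   region  cost  units  cost_times_units
0      376   retail  Central    24     33               792
1       46  partner  Central    54     33              1782
2      372   retail     West    30     58              1740
3      450  partner     West    38     58              2204
4      450  partner  Central    10     33               330
5      398  partner  Central    43     33              1419
take first 4 rows:
   revenue  channel   region  cost  units  cost_times_units
0      376   retail  Central    24     33               792
1       46  partner  Central    54     33              1782
2      372   retail     West    30     58              1740
3      450  partner     West    38     58              2204

6518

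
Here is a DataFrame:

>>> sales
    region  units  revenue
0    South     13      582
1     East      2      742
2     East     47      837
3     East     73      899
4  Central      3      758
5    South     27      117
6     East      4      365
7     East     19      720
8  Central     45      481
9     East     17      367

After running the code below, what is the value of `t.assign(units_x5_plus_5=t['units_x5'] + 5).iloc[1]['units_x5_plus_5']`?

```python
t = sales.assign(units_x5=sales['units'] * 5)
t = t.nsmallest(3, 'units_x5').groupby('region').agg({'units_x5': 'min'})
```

15

add column units_x5 = sales['units'] * 5:
    region  units  revenue  units_x5
0    South     13      582        65
1     East      2      742        10
2     East     47      837       235
3     East     73      899       365
4  Central      3      758        15
5    South     27      117       135
6     East      4      365        20
7     East     19      720        95
8  Central     45      481       225
9     East     17      367        85
take 3 rows with smallest units_x5:
    region  units  revenue  units_x5
1     East      2      742        10
4  Central      3      758        15
6     East      4      365        20
group by region, min of units_x5:
         units_x5
region           
Central        15
East           10
add column units_x5_plus_5 = t['units_x5'] + 5:
         units_x5  units_x5_plus_5
region                            
Central        15               20
East           10               15
So iloc[1]['units_x5_plus_5'] = 15.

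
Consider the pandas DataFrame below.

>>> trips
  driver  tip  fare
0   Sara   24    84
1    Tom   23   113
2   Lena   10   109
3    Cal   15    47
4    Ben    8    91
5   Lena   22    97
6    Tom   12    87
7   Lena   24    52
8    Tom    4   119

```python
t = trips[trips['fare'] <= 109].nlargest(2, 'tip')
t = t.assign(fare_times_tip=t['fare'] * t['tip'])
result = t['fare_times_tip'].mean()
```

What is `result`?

filter rows where fare <= 109:
  driver  tip  fare
0   Sara   24    84
2   Lena   10   109
3    Cal   15    47
4    Ben    8    91
5   Lena   22    97
6    Tom   12    87
7   Lena   24    52
take 2 rows with largest tip:
  driver  tip  fare
0   Sara   24    84
7   Lena   24    52
add column fare_times_tip = t['fare'] * t['tip']:
  driver  tip  fare  fare_times_tip
0   Sara   24    84            2016
7   Lena   24    52            1248
Taking the mean of column 'fare_times_tip' gives 1632.0.

1632.0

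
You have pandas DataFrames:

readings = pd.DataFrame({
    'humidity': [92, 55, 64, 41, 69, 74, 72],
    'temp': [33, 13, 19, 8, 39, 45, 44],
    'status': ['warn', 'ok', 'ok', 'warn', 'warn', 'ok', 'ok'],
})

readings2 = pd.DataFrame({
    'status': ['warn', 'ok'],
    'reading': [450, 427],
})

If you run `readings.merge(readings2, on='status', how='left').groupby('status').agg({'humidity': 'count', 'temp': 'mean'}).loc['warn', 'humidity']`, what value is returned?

3

merge on 'status' (how='left') → 7 rows:
   humidity  temp status  reading
0        92    33   warn      450
1        55    13     ok      427
2        64    19     ok      427
3        41     8   warn      450
4        69    39   warn      450
5        74    45     ok      427
6        72    44     ok      427
group by status: count(humidity), mean(temp):
        humidity       temp
status                     
ok             4  30.250000
warn           3  26.666667
Reading off the value at row 'warn', column 'humidity', we get 3.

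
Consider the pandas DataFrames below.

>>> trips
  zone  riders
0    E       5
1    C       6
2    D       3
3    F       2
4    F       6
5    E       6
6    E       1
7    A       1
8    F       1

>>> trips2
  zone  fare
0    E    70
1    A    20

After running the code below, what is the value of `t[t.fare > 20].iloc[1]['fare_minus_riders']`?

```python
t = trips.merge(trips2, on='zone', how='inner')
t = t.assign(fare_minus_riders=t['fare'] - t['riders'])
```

64

merge on 'zone' (how='inner') → 4 rows:
  zone  riders  fare
0    E       5    70
1    E       6    70
2    E       1    70
3    A       1    20
add column fare_minus_riders = t['fare'] - t['riders']:
  zone  riders  fare  fare_minus_riders
0    E       5    70                 65
1    E       6    70                 64
2    E       1    70                 69
3    A       1    20                 19
filter rows where fare > 20:
  zone  riders  fare  fare_minus_riders
0    E       5    70                 65
1    E       6    70                 64
2    E       1    70                 69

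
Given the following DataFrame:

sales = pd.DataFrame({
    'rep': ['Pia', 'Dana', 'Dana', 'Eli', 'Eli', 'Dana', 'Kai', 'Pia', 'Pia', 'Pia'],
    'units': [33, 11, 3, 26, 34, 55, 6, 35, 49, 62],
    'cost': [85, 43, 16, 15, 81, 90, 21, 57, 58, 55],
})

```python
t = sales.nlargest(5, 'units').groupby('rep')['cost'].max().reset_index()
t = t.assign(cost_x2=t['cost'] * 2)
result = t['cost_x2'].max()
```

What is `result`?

180

take 5 rows with largest units:
    rep  units  cost
9   Pia     62    55
5  Dana     55    90
8   Pia     49    58
7   Pia     35    57
4   Eli     34    81
group by rep, max of cost:
rep
Dana    90
Eli     81
Pia     58
Name: cost, dtype: int64
reset_index():
    rep  cost
0  Dana    90
1   Eli    81
2   Pia    58
add column cost_x2 = t['cost'] * 2:
    rep  cost  cost_x2
0  Dana    90      180
1   Eli    81      162
2   Pia    58      116
So max() = 180.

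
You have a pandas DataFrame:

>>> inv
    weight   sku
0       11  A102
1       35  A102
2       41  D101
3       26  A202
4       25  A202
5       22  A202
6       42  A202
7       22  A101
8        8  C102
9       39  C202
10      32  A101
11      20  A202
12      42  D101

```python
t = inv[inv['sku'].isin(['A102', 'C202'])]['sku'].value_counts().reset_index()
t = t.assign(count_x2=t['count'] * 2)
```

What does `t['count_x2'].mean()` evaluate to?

3.0

filter rows where sku in ['A102', 'C202']:
   weight   sku
0      11  A102
1      35  A102
9      39  C202
value_counts of sku:
sku
A102    2
C202    1
Name: count, dtype: int64
reset_index():
    sku  count
0  A102      2
1  C202      1
add column count_x2 = t['count'] * 2:
    sku  count  count_x2
0  A102      2         4
1  C202      1         2
Reading off the mean of column 'count_x2', we get 3.0.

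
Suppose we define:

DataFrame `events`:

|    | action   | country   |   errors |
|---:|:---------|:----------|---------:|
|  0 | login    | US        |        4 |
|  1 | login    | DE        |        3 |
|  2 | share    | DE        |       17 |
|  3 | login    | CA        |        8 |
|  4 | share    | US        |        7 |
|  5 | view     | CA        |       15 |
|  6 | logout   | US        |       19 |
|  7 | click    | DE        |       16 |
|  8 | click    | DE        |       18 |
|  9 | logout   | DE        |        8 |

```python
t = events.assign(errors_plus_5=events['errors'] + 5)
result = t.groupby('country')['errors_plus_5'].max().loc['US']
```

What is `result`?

24

add column errors_plus_5 = events['errors'] + 5:
   action country  errors  errors_plus_5
0   login      US       4              9
1   login      DE       3              8
2   share      DE      17             22
3   login      CA       8             13
4   share      US       7             12
5    view      CA      15             20
6  logout      US      19             24
7   click      DE      16             21
8   click      DE      18             23
9  logout      DE       8             13
group by country, max of errors_plus_5:
country
CA    20
DE    23
US    24
Name: errors_plus_5, dtype: int64
Then the value at index 'US': 24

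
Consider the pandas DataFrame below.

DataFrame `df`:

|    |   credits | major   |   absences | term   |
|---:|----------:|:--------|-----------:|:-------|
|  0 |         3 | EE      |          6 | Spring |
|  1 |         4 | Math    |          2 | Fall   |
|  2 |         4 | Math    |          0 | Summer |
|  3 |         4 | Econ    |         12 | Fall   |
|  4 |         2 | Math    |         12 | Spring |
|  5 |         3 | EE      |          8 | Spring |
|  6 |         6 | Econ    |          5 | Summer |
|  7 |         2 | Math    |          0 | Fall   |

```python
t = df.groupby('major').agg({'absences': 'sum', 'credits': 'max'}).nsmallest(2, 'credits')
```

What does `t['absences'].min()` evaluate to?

14

group by major: sum(absences), max(credits):
       absences  credits
major                   
EE           14        3
Econ         17        6
Math         14        4
take 2 rows with smallest credits:
       absences  credits
major                   
EE           14        3
Math         14        4
Reading off the min of column 'absences', we get 14.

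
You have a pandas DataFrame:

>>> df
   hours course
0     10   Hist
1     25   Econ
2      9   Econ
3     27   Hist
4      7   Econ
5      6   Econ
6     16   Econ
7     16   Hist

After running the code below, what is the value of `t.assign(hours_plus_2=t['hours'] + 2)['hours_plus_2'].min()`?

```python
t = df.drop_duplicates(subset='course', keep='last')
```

drop duplicate course (keep=last):
   hours course
6     16   Econ
7     16   Hist
add column hours_plus_2 = t['hours'] + 2:
   hours course  hours_plus_2
6     16   Econ            18
7     16   Hist            18
Hence 18.

18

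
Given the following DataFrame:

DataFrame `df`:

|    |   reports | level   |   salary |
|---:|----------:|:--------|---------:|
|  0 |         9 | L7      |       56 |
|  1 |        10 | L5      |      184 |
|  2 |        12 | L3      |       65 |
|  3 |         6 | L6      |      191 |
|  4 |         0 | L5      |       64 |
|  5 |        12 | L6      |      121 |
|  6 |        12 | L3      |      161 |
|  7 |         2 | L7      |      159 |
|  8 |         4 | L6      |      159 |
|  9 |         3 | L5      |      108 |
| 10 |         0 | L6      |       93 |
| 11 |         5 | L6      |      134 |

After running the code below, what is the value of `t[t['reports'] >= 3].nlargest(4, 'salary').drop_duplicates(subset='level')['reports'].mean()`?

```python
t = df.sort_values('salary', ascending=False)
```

9.33333333333

sort by salary descending:
    reports level  salary
3         6    L6     191
1        10    L5     184
6        12    L3     161
7         2    L7     159
8         4    L6     159
11        5    L6     134
5        12    L6     121
9         3    L5     108
10        0    L6      93
2        12    L3      65
4         0    L5      64
0         9    L7      56
filter rows where reports >= 3:
    reports level  salary
3         6    L6     191
1        10    L5     184
6        12    L3     161
8         4    L6     159
11        5    L6     134
5        12    L6     121
9         3    L5     108
2        12    L3      65
0         9    L7      56
take 4 rows with largest salary:
   reports level  salary
3        6    L6     191
1       10    L5     184
6       12    L3     161
8        4    L6     159
drop duplicate level (keep=first):
   reports level  salary
3        6    L6     191
1       10    L5     184
6       12    L3     161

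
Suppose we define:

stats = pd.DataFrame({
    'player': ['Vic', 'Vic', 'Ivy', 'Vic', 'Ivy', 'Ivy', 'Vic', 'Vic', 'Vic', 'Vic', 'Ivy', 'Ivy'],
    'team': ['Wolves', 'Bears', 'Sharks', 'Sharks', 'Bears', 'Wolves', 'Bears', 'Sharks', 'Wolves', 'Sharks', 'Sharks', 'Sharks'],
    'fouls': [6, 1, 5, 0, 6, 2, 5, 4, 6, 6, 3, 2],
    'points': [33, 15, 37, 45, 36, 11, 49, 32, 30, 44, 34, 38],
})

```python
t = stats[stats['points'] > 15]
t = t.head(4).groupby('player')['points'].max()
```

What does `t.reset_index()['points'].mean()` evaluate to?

filter rows where points > 15:
   player    team  fouls  points
0     Vic  Wolves      6      33
2     Ivy  Sharks      5      37
3     Vic  Sharks      0      45
4     Ivy   Bears      6      36
6     Vic   Bears      5      49
7     Vic  Sharks      4      32
8     Vic  Wolves      6      30
9     Vic  Sharks      6      44
10    Ivy  Sharks      3      34
11    Ivy  Sharks      2      38
take first 4 rows:
  player    team  fouls  points
0    Vic  Wolves      6      33
2    Ivy  Sharks      5      37
3    Vic  Sharks      0      45
4    Ivy   Bears      6      36
group by player, max of points:
player
Ivy    37
Vic    45
Name: points, dtype: int64
reset_index():
  player  points
0    Ivy      37
1    Vic      45
The mean of column 'points' is 41.0.

41.0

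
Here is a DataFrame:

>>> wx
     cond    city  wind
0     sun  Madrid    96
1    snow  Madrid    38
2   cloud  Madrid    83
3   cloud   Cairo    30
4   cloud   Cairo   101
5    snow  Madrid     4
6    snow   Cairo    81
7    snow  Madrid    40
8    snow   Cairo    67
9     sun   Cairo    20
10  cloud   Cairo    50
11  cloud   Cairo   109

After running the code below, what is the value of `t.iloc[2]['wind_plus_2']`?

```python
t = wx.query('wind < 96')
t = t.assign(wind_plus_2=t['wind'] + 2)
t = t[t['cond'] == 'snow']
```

83

filter rows where wind < 96:
     cond    city  wind
1    snow  Madrid    38
2   cloud  Madrid    83
3   cloud   Cairo    30
5    snow  Madrid     4
6    snow   Cairo    81
7    snow  Madrid    40
8    snow   Cairo    67
9     sun   Cairo    20
10  cloud   Cairo    50
add column wind_plus_2 = t['wind'] + 2:
     cond    city  wind  wind_plus_2
1    snow  Madrid    38           40
2   cloud  Madrid    83           85
3   cloud   Cairo    30           32
5    snow  Madrid     4            6
6    snow   Cairo    81           83
7    snow  Madrid    40           42
8    snow   Cairo    67           69
9     sun   Cairo    20           22
10  cloud   Cairo    50           52
filter rows where cond == 'snow':
   cond    city  wind  wind_plus_2
1  snow  Madrid    38           40
5  snow  Madrid     4            6
6  snow   Cairo    81           83
7  snow  Madrid    40           42
8  snow   Cairo    67           69
Taking the value at position 2, column 'wind_plus_2' gives 83.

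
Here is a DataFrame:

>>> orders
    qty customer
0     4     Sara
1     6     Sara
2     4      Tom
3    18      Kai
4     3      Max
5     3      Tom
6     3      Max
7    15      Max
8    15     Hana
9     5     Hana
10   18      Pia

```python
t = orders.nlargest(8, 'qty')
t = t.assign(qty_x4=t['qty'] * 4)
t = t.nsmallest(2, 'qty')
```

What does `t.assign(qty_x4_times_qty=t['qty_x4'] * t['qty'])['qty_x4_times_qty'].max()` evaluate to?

take 8 rows with largest qty:
    qty customer
3    18      Kai
10   18      Pia
7    15      Max
8    15     Hana
1     6     Sara
9     5     Hana
0     4     Sara
2     4      Tom
add column qty_x4 = t['qty'] * 4:
    qty customer  qty_x4
3    18      Kai      72
10   18      Pia      72
7    15      Max      60
8    15     Hana      60
1     6     Sara      24
9     5     Hana      20
0     4     Sara      16
2     4      Tom      16
take 2 rows with smallest qty:
   qty customer  qty_x4
0    4     Sara      16
2    4      Tom      16
add column qty_x4_times_qty = t['qty_x4'] * t['qty']:
   qty customer  qty_x4  qty_x4_times_qty
0    4     Sara      16                64
2    4      Tom      16                64
So max() = 64.

64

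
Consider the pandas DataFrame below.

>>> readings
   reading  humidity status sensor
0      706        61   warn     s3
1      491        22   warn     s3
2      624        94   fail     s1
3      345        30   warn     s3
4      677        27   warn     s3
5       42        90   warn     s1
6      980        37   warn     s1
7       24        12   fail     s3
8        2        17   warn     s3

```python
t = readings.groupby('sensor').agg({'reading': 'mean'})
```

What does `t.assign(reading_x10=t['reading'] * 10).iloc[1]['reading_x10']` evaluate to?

group by sensor, mean of reading:
           reading
sensor            
s1      548.666667
s3      374.166667
add column reading_x10 = t['reading'] * 10:
           reading  reading_x10
sensor                         
s1      548.666667  5486.666667
s3      374.166667  3741.666667

3741.66666667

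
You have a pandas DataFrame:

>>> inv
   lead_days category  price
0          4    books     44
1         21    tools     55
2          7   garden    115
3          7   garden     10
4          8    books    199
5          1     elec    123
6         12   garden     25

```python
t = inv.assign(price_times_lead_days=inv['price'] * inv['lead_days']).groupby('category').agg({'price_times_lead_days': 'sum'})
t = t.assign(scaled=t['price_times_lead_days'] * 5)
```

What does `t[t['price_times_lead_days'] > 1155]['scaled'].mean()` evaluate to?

7357.5

add column price_times_lead_days = inv['price'] * inv['lead_days']:
   lead_days category  price  price_times_lead_days
0          4    books     44                    176
1         21    tools     55                   1155
2          7   garden    115                    805
3          7   garden     10                     70
4          8    books    199                   1592
5          1     elec    123                    123
6         12   garden     25                    300
group by category, sum of price_times_lead_days:
          price_times_lead_days
category                       
books                      1768
elec                        123
garden                     1175
tools                      1155
add column scaled = t['price_times_lead_days'] * 5:
          price_times_lead_days  scaled
category                               
books                      1768    8840
elec                        123     615
garden                     1175    5875
tools                      1155    5775
filter rows where price_times_lead_days > 1155:
          price_times_lead_days  scaled
category                               
books                      1768    8840
garden                     1175    5875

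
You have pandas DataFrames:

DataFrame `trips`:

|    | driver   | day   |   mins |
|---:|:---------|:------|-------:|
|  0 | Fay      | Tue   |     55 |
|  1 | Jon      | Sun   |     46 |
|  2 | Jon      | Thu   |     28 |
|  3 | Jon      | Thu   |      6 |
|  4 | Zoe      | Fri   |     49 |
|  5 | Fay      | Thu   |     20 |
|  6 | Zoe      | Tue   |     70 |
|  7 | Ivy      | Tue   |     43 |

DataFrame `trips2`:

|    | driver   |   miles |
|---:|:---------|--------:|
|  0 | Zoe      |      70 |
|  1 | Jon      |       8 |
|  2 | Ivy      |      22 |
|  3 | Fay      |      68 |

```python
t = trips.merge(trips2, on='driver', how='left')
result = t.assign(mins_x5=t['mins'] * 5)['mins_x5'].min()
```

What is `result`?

merge on 'driver' (how='left') → 8 rows:
  driver  day  mins  miles
0    Fay  Tue    55     68
1    Jon  Sun    46      8
2    Jon  Thu    28      8
3    Jon  Thu     6      8
4    Zoe  Fri    49     70
5    Fay  Thu    20     68
6    Zoe  Tue    70     70
7    Ivy  Tue    43     22
add column mins_x5 = t['mins'] * 5:
  driver  day  mins  miles  mins_x5
0    Fay  Tue    55     68      275
1    Jon  Sun    46      8      230
2    Jon  Thu    28      8      140
3    Jon  Thu     6      8       30
4    Zoe  Fri    49     70      245
5    Fay  Thu    20     68      100
6    Zoe  Tue    70     70      350
7    Ivy  Tue    43     22      215
Then the min of column 'mins_x5': 30

30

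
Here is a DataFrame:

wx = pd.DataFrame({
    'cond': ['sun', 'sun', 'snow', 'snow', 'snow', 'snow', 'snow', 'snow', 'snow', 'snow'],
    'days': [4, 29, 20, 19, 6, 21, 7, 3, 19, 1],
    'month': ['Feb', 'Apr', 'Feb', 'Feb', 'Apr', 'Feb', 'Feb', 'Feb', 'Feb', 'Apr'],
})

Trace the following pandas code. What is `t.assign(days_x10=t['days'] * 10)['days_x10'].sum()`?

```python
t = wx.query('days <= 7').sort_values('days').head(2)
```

filter rows where days <= 7:
   cond  days month
0   sun     4   Feb
4  snow     6   Apr
6  snow     7   Feb
7  snow     3   Feb
9  snow     1   Apr
sort by days:
   cond  days month
9  snow     1   Apr
7  snow     3   Feb
0   sun     4   Feb
4  snow     6   Apr
6  snow     7   Feb
take first 2 rows:
   cond  days month
9  snow     1   Apr
7  snow     3   Feb
add column days_x10 = t['days'] * 10:
   cond  days month  days_x10
9  snow     1   Apr        10
7  snow     3   Feb        30
Then the sum of column 'days_x10': 40

40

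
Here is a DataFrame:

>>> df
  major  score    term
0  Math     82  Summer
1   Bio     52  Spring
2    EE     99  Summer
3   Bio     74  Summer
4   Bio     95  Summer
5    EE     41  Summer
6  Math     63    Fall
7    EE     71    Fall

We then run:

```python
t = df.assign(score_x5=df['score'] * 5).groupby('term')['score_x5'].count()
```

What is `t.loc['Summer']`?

add column score_x5 = df['score'] * 5:
  major  score    term  score_x5
0  Math     82  Summer       410
1   Bio     52  Spring       260
2    EE     99  Summer       495
3   Bio     74  Summer       370
4   Bio     95  Summer       475
5    EE     41  Summer       205
6  Math     63    Fall       315
7    EE     71    Fall       355
group by term, count of score_x5:
term
Fall      2
Spring    1
Summer    5
Name: score_x5, dtype: int64

5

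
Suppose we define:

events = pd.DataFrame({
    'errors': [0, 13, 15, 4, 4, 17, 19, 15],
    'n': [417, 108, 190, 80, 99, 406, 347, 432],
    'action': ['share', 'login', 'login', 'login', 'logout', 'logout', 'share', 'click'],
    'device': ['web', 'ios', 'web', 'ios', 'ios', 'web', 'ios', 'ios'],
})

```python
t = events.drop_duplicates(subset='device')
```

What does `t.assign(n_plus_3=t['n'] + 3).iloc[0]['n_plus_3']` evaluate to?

420

drop duplicate device (keep=first):
   errors    n action device
0       0  417  share    web
1      13  108  login    ios
add column n_plus_3 = t['n'] + 3:
   errors    n action device  n_plus_3
0       0  417  share    web       420
1      13  108  login    ios       111
value at position 0, column 'n_plus_3' → 420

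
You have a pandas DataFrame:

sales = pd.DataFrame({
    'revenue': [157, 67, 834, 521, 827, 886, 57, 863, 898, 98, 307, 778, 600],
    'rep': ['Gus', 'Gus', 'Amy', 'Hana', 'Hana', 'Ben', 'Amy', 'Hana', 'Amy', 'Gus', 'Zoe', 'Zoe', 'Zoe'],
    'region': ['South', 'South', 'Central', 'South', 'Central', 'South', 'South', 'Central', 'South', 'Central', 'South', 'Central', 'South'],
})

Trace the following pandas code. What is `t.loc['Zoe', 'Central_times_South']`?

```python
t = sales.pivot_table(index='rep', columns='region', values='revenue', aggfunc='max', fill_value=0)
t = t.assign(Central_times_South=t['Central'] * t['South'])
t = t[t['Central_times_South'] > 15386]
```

pivot: rows=rep, cols=region, max(revenue):
region  Central  South
rep                   
Amy         834    898
Ben           0    886
Gus          98    157
Hana        863    521
Zoe         778    600
add column Central_times_South = t['Central'] * t['South']:
region  Central  South  Central_times_South
rep                                        
Amy         834    898               748932
Ben           0    886                    0
Gus          98    157                15386
Hana        863    521               449623
Zoe         778    600               466800
filter rows where Central_times_South > 15386:
region  Central  South  Central_times_South
rep                                        
Amy         834    898               748932
Hana        863    521               449623
Zoe         778    600               466800
Then the value at row 'Zoe', column 'Central_times_South': 466800

466800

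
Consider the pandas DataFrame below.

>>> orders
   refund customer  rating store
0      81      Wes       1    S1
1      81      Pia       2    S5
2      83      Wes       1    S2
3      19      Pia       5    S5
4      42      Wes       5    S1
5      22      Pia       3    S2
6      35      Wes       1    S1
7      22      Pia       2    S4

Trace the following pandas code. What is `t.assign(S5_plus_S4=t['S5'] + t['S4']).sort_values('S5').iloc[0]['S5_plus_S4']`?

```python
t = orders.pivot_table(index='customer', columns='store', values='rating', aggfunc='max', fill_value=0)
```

0

pivot: rows=customer, cols=store, max(rating):
store     S1  S2  S4  S5
customer                
Pia        0   3   2   5
Wes        5   1   0   0
add column S5_plus_S4 = t['S5'] + t['S4']:
store     S1  S2  S4  S5  S5_plus_S4
customer                            
Pia        0   3   2   5           7
Wes        5   1   0   0           0
sort by S5:
store     S1  S2  S4  S5  S5_plus_S4
customer                            
Wes        5   1   0   0           0
Pia        0   3   2   5           7
Then the value at position 0, column 'S5_plus_S4': 0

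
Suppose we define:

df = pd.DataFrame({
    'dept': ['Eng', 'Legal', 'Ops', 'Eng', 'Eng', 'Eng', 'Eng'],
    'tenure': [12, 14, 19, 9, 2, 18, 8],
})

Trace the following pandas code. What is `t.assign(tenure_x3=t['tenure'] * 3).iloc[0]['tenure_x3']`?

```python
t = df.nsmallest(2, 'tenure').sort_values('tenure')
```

take 2 rows with smallest tenure:
  dept  tenure
4  Eng       2
6  Eng       8
sort by tenure:
  dept  tenure
4  Eng       2
6  Eng       8
add column tenure_x3 = t['tenure'] * 3:
  dept  tenure  tenure_x3
4  Eng       2          6
6  Eng       8         24
The value at position 0, column 'tenure_x3' is 6.

6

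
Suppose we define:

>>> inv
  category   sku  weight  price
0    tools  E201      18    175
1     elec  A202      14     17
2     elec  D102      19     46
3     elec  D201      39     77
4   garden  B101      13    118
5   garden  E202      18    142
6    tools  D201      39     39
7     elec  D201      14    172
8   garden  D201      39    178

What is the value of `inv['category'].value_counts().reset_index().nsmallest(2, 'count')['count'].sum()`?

5

value_counts of category:
category
elec      4
garden    3
tools     2
Name: count, dtype: int64
reset_index():
  category  count
0     elec      4
1   garden      3
2    tools      2
take 2 rows with smallest count:
  category  count
2    tools      2
1   garden      3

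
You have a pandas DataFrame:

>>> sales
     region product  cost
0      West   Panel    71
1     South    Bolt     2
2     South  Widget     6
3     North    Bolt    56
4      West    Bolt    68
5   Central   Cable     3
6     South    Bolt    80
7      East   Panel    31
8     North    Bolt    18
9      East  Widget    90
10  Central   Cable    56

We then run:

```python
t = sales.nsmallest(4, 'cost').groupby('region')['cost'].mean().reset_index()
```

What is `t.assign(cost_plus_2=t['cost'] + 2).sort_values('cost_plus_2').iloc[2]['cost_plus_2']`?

20.0

take 4 rows with smallest cost:
    region product  cost
1    South    Bolt     2
5  Central   Cable     3
2    South  Widget     6
8    North    Bolt    18
group by region, mean of cost:
region
Central     3.0
North      18.0
South       4.0
Name: cost, dtype: float64
reset_index():
    region  cost
0  Central   3.0
1    North  18.0
2    South   4.0
add column cost_plus_2 = t['cost'] + 2:
    region  cost  cost_plus_2
0  Central   3.0          5.0
1    North  18.0         20.0
2    South   4.0          6.0
sort by cost_plus_2:
    region  cost  cost_plus_2
0  Central   3.0          5.0
2    South   4.0          6.0
1    North  18.0         20.0
Taking the value at position 2, column 'cost_plus_2' gives 20.0.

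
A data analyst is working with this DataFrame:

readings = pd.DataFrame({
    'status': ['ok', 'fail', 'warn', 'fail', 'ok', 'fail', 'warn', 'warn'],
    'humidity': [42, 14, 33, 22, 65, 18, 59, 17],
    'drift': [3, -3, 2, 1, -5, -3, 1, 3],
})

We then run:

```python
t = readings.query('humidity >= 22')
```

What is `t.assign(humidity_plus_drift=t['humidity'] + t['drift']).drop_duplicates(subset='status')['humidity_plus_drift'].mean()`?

filter rows where humidity >= 22:
  status  humidity  drift
0     ok        42      3
2   warn        33      2
3   fail        22      1
4     ok        65     -5
6   warn        59      1
add column humidity_plus_drift = t['humidity'] + t['drift']:
  status  humidity  drift  humidity_plus_drift
0     ok        42      3                   45
2   warn        33      2                   35
3   fail        22      1                   23
4     ok        65     -5                   60
6   warn        59      1                   60
drop duplicate status (keep=first):
  status  humidity  drift  humidity_plus_drift
0     ok        42      3                   45
2   warn        33      2                   35
3   fail        22      1                   23
So mean() = 34.3333333333.

34.3333333333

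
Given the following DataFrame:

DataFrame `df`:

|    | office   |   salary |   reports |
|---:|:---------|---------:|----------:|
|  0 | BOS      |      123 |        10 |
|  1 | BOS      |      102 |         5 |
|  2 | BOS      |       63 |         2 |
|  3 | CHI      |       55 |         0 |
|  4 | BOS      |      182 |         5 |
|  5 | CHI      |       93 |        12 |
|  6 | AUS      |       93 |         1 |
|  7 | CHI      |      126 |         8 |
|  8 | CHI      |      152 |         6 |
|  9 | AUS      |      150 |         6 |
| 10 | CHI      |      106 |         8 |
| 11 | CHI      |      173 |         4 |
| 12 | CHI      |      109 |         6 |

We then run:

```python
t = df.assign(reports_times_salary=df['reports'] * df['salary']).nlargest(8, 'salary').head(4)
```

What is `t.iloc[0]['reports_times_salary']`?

910

add column reports_times_salary = df['reports'] * df['salary']:
   office  salary  reports  reports_times_salary
0     BOS     123       10                  1230
1     BOS     102        5                   510
2     BOS      63        2                   126
3     CHI      55        0                     0
4     BOS     182        5                   910
5     CHI      93       12                  1116
6     AUS      93        1                    93
7     CHI     126        8                  1008
8     CHI     152        6                   912
9     AUS     150        6                   900
10    CHI     106        8                   848
11    CHI     173        4                   692
12    CHI     109        6                   654
take 8 rows with largest salary:
   office  salary  reports  reports_times_salary
4     BOS     182        5                   910
11    CHI     173        4                   692
8     CHI     152        6                   912
9     AUS     150        6                   900
7     CHI     126        8                  1008
0     BOS     123       10                  1230
12    CHI     109        6                   654
10    CHI     106        8                   848
take first 4 rows:
   office  salary  reports  reports_times_salary
4     BOS     182        5                   910
11    CHI     173        4                   692
8     CHI     152        6                   912
9     AUS     150        6                   900
Finally, value at position 0, column 'reports_times_salary' = 910.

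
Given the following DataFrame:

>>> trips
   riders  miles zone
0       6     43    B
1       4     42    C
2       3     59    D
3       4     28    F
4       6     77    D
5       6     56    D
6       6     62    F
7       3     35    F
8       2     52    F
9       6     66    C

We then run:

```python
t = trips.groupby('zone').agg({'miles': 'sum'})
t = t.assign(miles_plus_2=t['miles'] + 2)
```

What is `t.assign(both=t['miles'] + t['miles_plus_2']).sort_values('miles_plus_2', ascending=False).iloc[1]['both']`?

356

group by zone, sum of miles:
      miles
zone       
B        43
C       108
D       192
F       177
add column miles_plus_2 = t['miles'] + 2:
      miles  miles_plus_2
zone                     
B        43            45
C       108           110
D       192           194
F       177           179
add column both = t['miles'] + t['miles_plus_2']:
      miles  miles_plus_2  both
zone                           
B        43            45    88
C       108           110   218
D       192           194   386
F       177           179   356
sort by miles_plus_2 descending:
      miles  miles_plus_2  both
zone                           
D       192           194   386
F       177           179   356
C       108           110   218
B        43            45    88
Finally, value at position 1, column 'both' = 356.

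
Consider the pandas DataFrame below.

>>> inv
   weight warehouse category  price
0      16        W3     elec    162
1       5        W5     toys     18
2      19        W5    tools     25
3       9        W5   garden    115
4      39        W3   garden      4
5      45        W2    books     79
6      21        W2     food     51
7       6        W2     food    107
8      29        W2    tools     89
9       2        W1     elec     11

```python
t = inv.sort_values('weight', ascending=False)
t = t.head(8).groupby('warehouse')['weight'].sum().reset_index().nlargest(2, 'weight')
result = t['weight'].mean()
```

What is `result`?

sort by weight descending:
   weight warehouse category  price
5      45        W2    books     79
4      39        W3   garden      4
8      29        W2    tools     89
6      21        W2     food     51
2      19        W5    tools     25
0      16        W3     elec    162
3       9        W5   garden    115
7       6        W2     food    107
1       5        W5     toys     18
9       2        W1     elec     11
take first 8 rows:
   weight warehouse category  price
5      45        W2    books     79
4      39        W3   garden      4
8      29        W2    tools     89
6      21        W2     food     51
2      19        W5    tools     25
0      16        W3     elec    162
3       9        W5   garden    115
7       6        W2     food    107
group by warehouse, sum of weight:
warehouse
W2    101
W3     55
W5     28
Name: weight, dtype: int64
reset_index():
  warehouse  weight
0        W2     101
1        W3      55
2        W5      28
take 2 rows with largest weight:
  warehouse  weight
0        W2     101
1        W3      55
Then the mean of column 'weight': 78.0

78.0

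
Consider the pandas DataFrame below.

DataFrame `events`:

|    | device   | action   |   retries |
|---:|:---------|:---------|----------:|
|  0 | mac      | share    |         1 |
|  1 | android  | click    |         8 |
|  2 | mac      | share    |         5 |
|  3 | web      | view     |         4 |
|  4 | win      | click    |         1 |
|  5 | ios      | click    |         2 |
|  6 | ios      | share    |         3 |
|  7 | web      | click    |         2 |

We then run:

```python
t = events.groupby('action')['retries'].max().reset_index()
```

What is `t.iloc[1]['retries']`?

group by action, max of retries:
action
click    8
share    5
view     4
Name: retries, dtype: int64
reset_index():
  action  retries
0  click        8
1  share        5
2   view        4

5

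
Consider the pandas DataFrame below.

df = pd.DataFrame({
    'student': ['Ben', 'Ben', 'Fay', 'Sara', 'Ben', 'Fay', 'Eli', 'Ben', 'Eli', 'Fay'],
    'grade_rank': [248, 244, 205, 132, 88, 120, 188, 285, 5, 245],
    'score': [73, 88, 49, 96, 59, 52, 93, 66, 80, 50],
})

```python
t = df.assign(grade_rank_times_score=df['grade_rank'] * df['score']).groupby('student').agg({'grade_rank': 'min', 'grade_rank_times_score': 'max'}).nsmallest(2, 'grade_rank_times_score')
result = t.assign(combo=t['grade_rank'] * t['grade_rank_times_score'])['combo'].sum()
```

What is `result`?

3142704

add column grade_rank_times_score = df['grade_rank'] * df['score']:
  student  grade_rank  score  grade_rank_times_score
0     Ben         248     73                   18104
1     Ben         244     88                   21472
2     Fay         205     49                   10045
3    Sara         132     96                   12672
4     Ben          88     59                    5192
5     Fay         120     52                    6240
6     Eli         188     93                   17484
7     Ben         285     66                   18810
8     Eli           5     80                     400
9     Fay         245     50                   12250
group by student: min(grade_rank), max(grade_rank_times_score):
         grade_rank  grade_rank_times_score
student                                    
Ben              88                   21472
Eli               5                   17484
Fay             120                   12250
Sara            132                   12672
take 2 rows with smallest grade_rank_times_score:
         grade_rank  grade_rank_times_score
student                                    
Fay             120                   12250
Sara            132                   12672
add column combo = t['grade_rank'] * t['grade_rank_times_score']:
         grade_rank  grade_rank_times_score    combo
student                                             
Fay             120                   12250  1470000
Sara            132                   12672  1672704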